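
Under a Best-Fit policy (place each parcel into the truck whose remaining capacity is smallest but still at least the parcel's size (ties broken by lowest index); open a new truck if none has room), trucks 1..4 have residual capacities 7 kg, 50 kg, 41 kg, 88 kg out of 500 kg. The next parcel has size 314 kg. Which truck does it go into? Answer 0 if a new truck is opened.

0

No truck has ≥ 314 kg free, so a new truck is opened.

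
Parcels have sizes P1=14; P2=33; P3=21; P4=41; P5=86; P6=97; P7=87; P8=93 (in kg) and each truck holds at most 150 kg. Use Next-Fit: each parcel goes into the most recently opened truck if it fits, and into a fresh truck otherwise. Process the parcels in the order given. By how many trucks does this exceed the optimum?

1

Next-Fit: [14,33,21,41] [86] [97] [87] [93] → 5 trucks.
Total size 472 kg; any packing needs at least ⌈472/150⌉ = 4 trucks.
An optimal packing achieves that bound: [97,41] [93,33,21] [87,14] [86] → 4 trucks.
Excess: 5 − 4 = 1.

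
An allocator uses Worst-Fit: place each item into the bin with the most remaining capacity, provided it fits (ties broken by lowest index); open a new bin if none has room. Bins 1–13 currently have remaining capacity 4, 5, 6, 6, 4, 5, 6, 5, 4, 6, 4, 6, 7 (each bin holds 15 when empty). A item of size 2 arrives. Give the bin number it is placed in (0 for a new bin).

13

Bins with room: bin 1 (4), bin 2 (5), bin 3 (6), bin 4 (6), bin 5 (4), bin 6 (5), bin 7 (6), bin 8 (5), bin 9 (4), bin 10 (6), bin 11 (4), bin 12 (6), bin 13 (7).
Most room is bin 13 with 7 free.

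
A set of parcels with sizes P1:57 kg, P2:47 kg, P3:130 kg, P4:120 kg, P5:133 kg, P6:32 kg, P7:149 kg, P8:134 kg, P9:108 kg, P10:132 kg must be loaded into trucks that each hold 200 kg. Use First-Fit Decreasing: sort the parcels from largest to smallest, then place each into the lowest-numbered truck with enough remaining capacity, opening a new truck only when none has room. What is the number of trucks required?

7 trucks

Sorted descending: 149, 134, 133, 132, 130, 120, 108, 57, 47, 32.
truck 1: place 149 kg, 51 kg left
truck 2: place 134 kg, 66 kg left
truck 3: place 133 kg, 67 kg left
truck 4: place 132 kg, 68 kg left
truck 5: place 130 kg, 70 kg left
truck 6: place 120 kg, 80 kg left
truck 7: place 108 kg, 92 kg left
truck 2: place 57 kg, 9 kg left
truck 1: place 47 kg, 4 kg left
truck 3: place 32 kg, 35 kg left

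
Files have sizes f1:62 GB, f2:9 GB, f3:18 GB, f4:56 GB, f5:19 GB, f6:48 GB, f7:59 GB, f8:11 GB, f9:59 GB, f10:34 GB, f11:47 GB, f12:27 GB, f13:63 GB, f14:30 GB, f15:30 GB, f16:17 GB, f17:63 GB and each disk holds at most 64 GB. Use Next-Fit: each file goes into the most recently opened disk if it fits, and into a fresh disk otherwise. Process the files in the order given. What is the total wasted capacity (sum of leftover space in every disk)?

f1 (62 GB) → disk 1 (remaining 2 GB)
f2 (9 GB) → disk 2 (remaining 55 GB)
f3 (18 GB) → disk 2 (remaining 37 GB)
f4 (56 GB) → disk 3 (remaining 8 GB)
f5 (19 GB) → disk 4 (remaining 45 GB)
f6 (48 GB) → disk 5 (remaining 16 GB)
f7 (59 GB) → disk 6 (remaining 5 GB)
f8 (11 GB) → disk 7 (remaining 53 GB)
f9 (59 GB) → disk 8 (remaining 5 GB)
f10 (34 GB) → disk 9 (remaining 30 GB)
f11 (47 GB) → disk 10 (remaining 17 GB)
f12 (27 GB) → disk 11 (remaining 37 GB)
f13 (63 GB) → disk 12 (remaining 1 GB)
f14 (30 GB) → disk 13 (remaining 34 GB)
f15 (30 GB) → disk 13 (remaining 4 GB)
f16 (17 GB) → disk 14 (remaining 47 GB)
f17 (63 GB) → disk 15 (remaining 1 GB)
15 disks × 64 GB = 960 GB; used 652 GB; unused 308 GB.

308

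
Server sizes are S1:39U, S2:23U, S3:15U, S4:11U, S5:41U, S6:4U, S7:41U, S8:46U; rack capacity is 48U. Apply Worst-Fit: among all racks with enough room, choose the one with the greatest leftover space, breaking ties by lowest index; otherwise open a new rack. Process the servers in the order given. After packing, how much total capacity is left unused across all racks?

68

S1 (39U) → rack 1 (remaining 9U)
S2 (23U) → rack 2 (remaining 25U)
S3 (15U) → rack 2 (remaining 10U)
S4 (11U) → rack 3 (remaining 37U)
S5 (41U) → rack 4 (remaining 7U)
S6 (4U) → rack 3 (remaining 33U)
S7 (41U) → rack 5 (remaining 7U)
S8 (46U) → rack 6 (remaining 2U)
6 racks × 48U = 288U; used 220U; unused 68U.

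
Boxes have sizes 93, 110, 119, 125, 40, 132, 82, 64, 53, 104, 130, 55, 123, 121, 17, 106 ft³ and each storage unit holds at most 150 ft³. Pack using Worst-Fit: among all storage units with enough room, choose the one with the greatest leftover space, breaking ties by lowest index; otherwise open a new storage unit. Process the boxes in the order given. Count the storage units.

12 storage units

93 ft³ → storage unit 1 (remaining 57 ft³)
110 ft³ → storage unit 2 (remaining 40 ft³)
119 ft³ → storage unit 3 (remaining 31 ft³)
125 ft³ → storage unit 4 (remaining 25 ft³)
40 ft³ → storage unit 1 (remaining 17 ft³)
132 ft³ → storage unit 5 (remaining 18 ft³)
82 ft³ → storage unit 6 (remaining 68 ft³)
64 ft³ → storage unit 6 (remaining 4 ft³)
53 ft³ → storage unit 7 (remaining 97 ft³)
104 ft³ → storage unit 8 (remaining 46 ft³)
130 ft³ → storage unit 9 (remaining 20 ft³)
55 ft³ → storage unit 7 (remaining 42 ft³)
123 ft³ → storage unit 10 (remaining 27 ft³)
121 ft³ → storage unit 11 (remaining 29 ft³)
17 ft³ → storage unit 8 (remaining 29 ft³)
106 ft³ → storage unit 12 (remaining 44 ft³)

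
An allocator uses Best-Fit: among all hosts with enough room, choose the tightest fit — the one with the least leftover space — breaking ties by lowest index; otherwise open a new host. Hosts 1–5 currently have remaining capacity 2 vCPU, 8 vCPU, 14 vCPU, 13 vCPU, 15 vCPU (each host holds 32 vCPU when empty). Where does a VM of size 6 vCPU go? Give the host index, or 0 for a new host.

2

Hosts with room: host 2 (8 vCPU), host 3 (14 vCPU), host 4 (13 vCPU), host 5 (15 vCPU).
Tightest fit is host 2 with 8 vCPU free.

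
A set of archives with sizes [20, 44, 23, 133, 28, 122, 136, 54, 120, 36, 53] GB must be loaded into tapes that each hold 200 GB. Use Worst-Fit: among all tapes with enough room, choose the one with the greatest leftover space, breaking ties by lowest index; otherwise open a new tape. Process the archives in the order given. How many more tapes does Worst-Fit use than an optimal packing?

1

Worst-Fit: [20,44,23,28,54] [133] [122,53] [136] [120,36] → 5 tapes.
Total size 769 GB; any packing needs at least ⌈769/200⌉ = 4 tapes.
An optimal packing achieves that bound: [136,54] [133,53] [122,44,28] [120,36,23,20] → 4 tapes.
Excess: 5 − 4 = 1.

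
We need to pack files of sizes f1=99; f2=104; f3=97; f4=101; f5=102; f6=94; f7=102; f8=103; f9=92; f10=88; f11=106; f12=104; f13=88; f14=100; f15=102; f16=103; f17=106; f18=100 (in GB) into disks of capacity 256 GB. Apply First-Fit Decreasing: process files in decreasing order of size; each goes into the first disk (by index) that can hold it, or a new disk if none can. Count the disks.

Sorted descending: 106, 106, 104, 104, 103, 103, 102, 102, 102, 101, 100, 100, 99, 97, 94, 92, 88, 88.
106 GB → disk 1 (remaining 150 GB)
106 GB → disk 1 (remaining 44 GB)
104 GB → disk 2 (remaining 152 GB)
104 GB → disk 2 (remaining 48 GB)
103 GB → disk 3 (remaining 153 GB)
103 GB → disk 3 (remaining 50 GB)
102 GB → disk 4 (remaining 154 GB)
102 GB → disk 4 (remaining 52 GB)
102 GB → disk 5 (remaining 154 GB)
101 GB → disk 5 (remaining 53 GB)
100 GB → disk 6 (remaining 156 GB)
100 GB → disk 6 (remaining 56 GB)
99 GB → disk 7 (remaining 157 GB)
97 GB → disk 7 (remaining 60 GB)
94 GB → disk 8 (remaining 162 GB)
92 GB → disk 8 (remaining 70 GB)
88 GB → disk 9 (remaining 168 GB)
88 GB → disk 9 (remaining 80 GB)
Final disks: [106,106] [104,104] [103,103] [102,102] [102,101] [100,100] [99,97] [94,92] [88,88].

9 disks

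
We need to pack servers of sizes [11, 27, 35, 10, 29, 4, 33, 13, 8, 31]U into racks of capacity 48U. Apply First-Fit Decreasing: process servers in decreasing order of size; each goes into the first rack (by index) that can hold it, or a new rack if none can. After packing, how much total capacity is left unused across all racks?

39

Sorted descending: 35, 33, 31, 29, 27, 13, 11, 10, 8, 4.
Put 35U in rack 1; 13U remain.
Put 33U in rack 2; 15U remain.
Put 31U in rack 3; 17U remain.
Put 29U in rack 4; 19U remain.
Put 27U in rack 5; 21U remain.
Put 13U in rack 1; 0U remain.
Put 11U in rack 2; 4U remain.
Put 10U in rack 3; 7U remain.
Put 8U in rack 4; 11U remain.
Put 4U in rack 2; 0U remain.
5 racks × 48U = 240U; used 201U; unused 39U.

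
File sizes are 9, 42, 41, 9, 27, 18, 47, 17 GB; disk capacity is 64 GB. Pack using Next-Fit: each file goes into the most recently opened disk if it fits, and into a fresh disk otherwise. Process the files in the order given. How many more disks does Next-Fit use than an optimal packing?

Next-Fit: [9,42] [41,9] [27,18] [47,17] → 4 disks.
Total size 210 GB; any packing needs at least ⌈210/64⌉ = 4 disks.
So 4 is already optimal.

0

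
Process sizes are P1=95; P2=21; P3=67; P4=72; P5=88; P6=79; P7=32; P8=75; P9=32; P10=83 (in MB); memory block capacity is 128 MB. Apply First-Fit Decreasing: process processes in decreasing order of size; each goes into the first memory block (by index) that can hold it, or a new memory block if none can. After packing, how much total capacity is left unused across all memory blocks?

Sorted descending: 95, 88, 83, 79, 75, 72, 67, 32, 32, 21.
95 MB → memory block 1 (remaining 33 MB)
88 MB → memory block 2 (remaining 40 MB)
83 MB → memory block 3 (remaining 45 MB)
79 MB → memory block 4 (remaining 49 MB)
75 MB → memory block 5 (remaining 53 MB)
72 MB → memory block 6 (remaining 56 MB)
67 MB → memory block 7 (remaining 61 MB)
32 MB → memory block 1 (remaining 1 MB)
32 MB → memory block 2 (remaining 8 MB)
21 MB → memory block 3 (remaining 24 MB)
7 memory blocks × 128 MB = 896 MB; used 644 MB; unused 252 MB.

252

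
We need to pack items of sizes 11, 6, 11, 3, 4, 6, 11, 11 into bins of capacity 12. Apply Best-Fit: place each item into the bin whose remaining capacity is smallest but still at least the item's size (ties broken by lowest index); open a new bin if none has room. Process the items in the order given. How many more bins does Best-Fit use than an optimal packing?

0

Best-Fit: [11] [6,3] [11] [4,6] [11] [11] → 6 bins.
Total size 63; any packing needs at least ⌈63/12⌉ = 6 bins.
So 6 is already optimal.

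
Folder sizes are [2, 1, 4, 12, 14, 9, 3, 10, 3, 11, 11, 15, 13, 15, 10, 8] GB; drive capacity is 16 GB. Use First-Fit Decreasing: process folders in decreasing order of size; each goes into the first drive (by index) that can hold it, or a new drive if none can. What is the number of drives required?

Sorted descending: 15, 15, 14, 13, 12, 11, 11, 10, 10, 9, 8, 4, 3, 3, 2, 1.
Put 15 GB in drive 1; 1 GB remain.
Put 15 GB in drive 2; 1 GB remain.
Put 14 GB in drive 3; 2 GB remain.
Put 13 GB in drive 4; 3 GB remain.
Put 12 GB in drive 5; 4 GB remain.
Put 11 GB in drive 6; 5 GB remain.
Put 11 GB in drive 7; 5 GB remain.
Put 10 GB in drive 8; 6 GB remain.
Put 10 GB in drive 9; 6 GB remain.
Put 9 GB in drive 10; 7 GB remain.
Put 8 GB in drive 11; 8 GB remain.
Put 4 GB in drive 5; 0 GB remain.
Put 3 GB in drive 4; 0 GB remain.
Put 3 GB in drive 6; 2 GB remain.
Put 2 GB in drive 3; 0 GB remain.
Put 1 GB in drive 1; 0 GB remain.
Final drives: [15,1] [15] [14,2] [13,3] [12,4] [11,3] [11] [10] [10] [9] [8].

11 drives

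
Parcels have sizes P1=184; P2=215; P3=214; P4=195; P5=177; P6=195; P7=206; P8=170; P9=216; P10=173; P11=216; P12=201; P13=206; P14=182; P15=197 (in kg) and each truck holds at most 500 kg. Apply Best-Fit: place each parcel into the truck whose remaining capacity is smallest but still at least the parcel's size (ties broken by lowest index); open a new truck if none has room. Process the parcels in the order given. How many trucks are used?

8 trucks

Put P1 (184 kg) in truck 1; 316 kg remain.
Put P2 (215 kg) in truck 1; 101 kg remain.
Put P3 (214 kg) in truck 2; 286 kg remain.
Put P4 (195 kg) in truck 2; 91 kg remain.
Put P5 (177 kg) in truck 3; 323 kg remain.
Put P6 (195 kg) in truck 3; 128 kg remain.
Put P7 (206 kg) in truck 4; 294 kg remain.
Put P8 (170 kg) in truck 4; 124 kg remain.
Put P9 (216 kg) in truck 5; 284 kg remain.
Put P10 (173 kg) in truck 5; 111 kg remain.
Put P11 (216 kg) in truck 6; 284 kg remain.
Put P12 (201 kg) in truck 6; 83 kg remain.
Put P13 (206 kg) in truck 7; 294 kg remain.
Put P14 (182 kg) in truck 7; 112 kg remain.
Put P15 (197 kg) in truck 8; 303 kg remain.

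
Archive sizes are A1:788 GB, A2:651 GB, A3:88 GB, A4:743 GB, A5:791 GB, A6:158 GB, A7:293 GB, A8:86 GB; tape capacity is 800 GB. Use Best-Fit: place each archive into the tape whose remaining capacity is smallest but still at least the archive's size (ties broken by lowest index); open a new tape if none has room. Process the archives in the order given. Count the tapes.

5 tapes

tape 1: place A1 (788 GB), 12 GB left
tape 2: place A2 (651 GB), 149 GB left
tape 2: place A3 (88 GB), 61 GB left
tape 3: place A4 (743 GB), 57 GB left
tape 4: place A5 (791 GB), 9 GB left
tape 5: place A6 (158 GB), 642 GB left
tape 5: place A7 (293 GB), 349 GB left
tape 5: place A8 (86 GB), 263 GB left
Final tapes: [788] [651,88] [743] [791] [158,293,86].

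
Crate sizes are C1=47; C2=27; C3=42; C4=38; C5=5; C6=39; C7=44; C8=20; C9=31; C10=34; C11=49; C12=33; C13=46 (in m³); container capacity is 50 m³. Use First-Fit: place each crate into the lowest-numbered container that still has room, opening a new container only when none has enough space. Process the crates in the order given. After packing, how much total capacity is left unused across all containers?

container 1: place C1 (47 m³), 3 m³ left
container 2: place C2 (27 m³), 23 m³ left
container 3: place C3 (42 m³), 8 m³ left
container 4: place C4 (38 m³), 12 m³ left
container 2: place C5 (5 m³), 18 m³ left
container 5: place C6 (39 m³), 11 m³ left
container 6: place C7 (44 m³), 6 m³ left
container 7: place C8 (20 m³), 30 m³ left
container 8: place C9 (31 m³), 19 m³ left
container 9: place C10 (34 m³), 16 m³ left
container 10: place C11 (49 m³), 1 m³ left
container 11: place C12 (33 m³), 17 m³ left
container 12: place C13 (46 m³), 4 m³ left
12 containers × 50 m³ = 600 m³; used 455 m³; unused 145 m³.

145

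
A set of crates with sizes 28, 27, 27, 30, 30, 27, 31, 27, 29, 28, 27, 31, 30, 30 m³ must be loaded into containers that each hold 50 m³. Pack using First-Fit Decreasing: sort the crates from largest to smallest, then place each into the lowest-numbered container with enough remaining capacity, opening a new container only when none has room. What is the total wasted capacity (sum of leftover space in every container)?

298

Sorted descending: 31, 31, 30, 30, 30, 30, 29, 28, 28, 27, 27, 27, 27, 27.
31 m³ → container 1 (remaining 19 m³)
31 m³ → container 2 (remaining 19 m³)
30 m³ → container 3 (remaining 20 m³)
30 m³ → container 4 (remaining 20 m³)
30 m³ → container 5 (remaining 20 m³)
30 m³ → container 6 (remaining 20 m³)
29 m³ → container 7 (remaining 21 m³)
28 m³ → container 8 (remaining 22 m³)
28 m³ → container 9 (remaining 22 m³)
27 m³ → container 10 (remaining 23 m³)
27 m³ → container 11 (remaining 23 m³)
27 m³ → container 12 (remaining 23 m³)
27 m³ → container 13 (remaining 23 m³)
27 m³ → container 14 (remaining 23 m³)
14 containers × 50 m³ = 700 m³; used 402 m³; unused 298 m³.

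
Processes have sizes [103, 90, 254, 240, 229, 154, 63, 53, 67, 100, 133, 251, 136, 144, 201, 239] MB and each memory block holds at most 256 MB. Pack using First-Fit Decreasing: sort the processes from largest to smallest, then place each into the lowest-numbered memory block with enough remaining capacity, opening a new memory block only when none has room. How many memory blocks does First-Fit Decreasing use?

11 memory blocks

Sorted descending: 254, 251, 240, 239, 229, 201, 154, 144, 136, 133, 103, 100, 90, 67, 63, 53.
memory block 1: place 254 MB, 2 MB left
memory block 2: place 251 MB, 5 MB left
memory block 3: place 240 MB, 16 MB left
memory block 4: place 239 MB, 17 MB left
memory block 5: place 229 MB, 27 MB left
memory block 6: place 201 MB, 55 MB left
memory block 7: place 154 MB, 102 MB left
memory block 8: place 144 MB, 112 MB left
memory block 9: place 136 MB, 120 MB left
memory block 10: place 133 MB, 123 MB left
memory block 8: place 103 MB, 9 MB left
memory block 7: place 100 MB, 2 MB left
memory block 9: place 90 MB, 30 MB left
memory block 10: place 67 MB, 56 MB left
memory block 11: place 63 MB, 193 MB left
memory block 6: place 53 MB, 2 MB left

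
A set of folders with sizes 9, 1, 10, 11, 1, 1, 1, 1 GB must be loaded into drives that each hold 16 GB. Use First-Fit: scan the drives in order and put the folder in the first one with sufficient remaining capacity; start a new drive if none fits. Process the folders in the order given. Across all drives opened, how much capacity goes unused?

9 GB → drive 1 (remaining 7 GB)
1 GB → drive 1 (remaining 6 GB)
10 GB → drive 2 (remaining 6 GB)
11 GB → drive 3 (remaining 5 GB)
1 GB → drive 1 (remaining 5 GB)
1 GB → drive 1 (remaining 4 GB)
1 GB → drive 1 (remaining 3 GB)
1 GB → drive 1 (remaining 2 GB)
3 drives × 16 GB = 48 GB; used 35 GB; unused 13 GB.

13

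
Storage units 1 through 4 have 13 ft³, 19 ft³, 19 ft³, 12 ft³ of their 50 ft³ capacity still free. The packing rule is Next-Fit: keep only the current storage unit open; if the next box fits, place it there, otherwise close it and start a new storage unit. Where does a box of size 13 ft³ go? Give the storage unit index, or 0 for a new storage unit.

Next-Fit only looks at storage unit 4, which has 12 ft³ free.
13 ft³ does not fit, so a new storage unit is opened.

0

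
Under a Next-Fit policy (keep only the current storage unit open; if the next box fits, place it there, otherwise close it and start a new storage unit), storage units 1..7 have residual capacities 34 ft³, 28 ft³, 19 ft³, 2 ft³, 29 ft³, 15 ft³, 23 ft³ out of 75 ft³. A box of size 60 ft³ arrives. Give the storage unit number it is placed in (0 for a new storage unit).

Next-Fit only looks at storage unit 7, which has 23 ft³ free.
60 ft³ does not fit, so a new storage unit is opened.

0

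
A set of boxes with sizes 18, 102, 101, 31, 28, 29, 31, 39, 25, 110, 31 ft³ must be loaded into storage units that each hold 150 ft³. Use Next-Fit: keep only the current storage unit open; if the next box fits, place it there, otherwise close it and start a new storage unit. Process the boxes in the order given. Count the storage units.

5

Put 18 ft³ in storage unit 1; 132 ft³ remain.
Put 102 ft³ in storage unit 1; 30 ft³ remain.
Put 101 ft³ in storage unit 2; 49 ft³ remain.
Put 31 ft³ in storage unit 2; 18 ft³ remain.
Put 28 ft³ in storage unit 3; 122 ft³ remain.
Put 29 ft³ in storage unit 3; 93 ft³ remain.
Put 31 ft³ in storage unit 3; 62 ft³ remain.
Put 39 ft³ in storage unit 3; 23 ft³ remain.
Put 25 ft³ in storage unit 4; 125 ft³ remain.
Put 110 ft³ in storage unit 4; 15 ft³ remain.
Put 31 ft³ in storage unit 5; 119 ft³ remain.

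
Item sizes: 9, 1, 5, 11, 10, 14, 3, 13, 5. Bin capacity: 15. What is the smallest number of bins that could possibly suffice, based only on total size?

Total size = 9 + 1 + 5 + 11 + 10 + 14 + 3 + 13 + 5 = 71.
⌈71 / 15⌉ = 5.

5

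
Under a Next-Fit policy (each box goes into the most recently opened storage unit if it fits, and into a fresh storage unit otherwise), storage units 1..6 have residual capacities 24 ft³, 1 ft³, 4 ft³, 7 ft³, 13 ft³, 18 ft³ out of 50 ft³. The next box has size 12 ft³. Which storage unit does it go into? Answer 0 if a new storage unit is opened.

6

Next-Fit only looks at storage unit 6, which has 18 ft³ free.
12 ft³ fits there.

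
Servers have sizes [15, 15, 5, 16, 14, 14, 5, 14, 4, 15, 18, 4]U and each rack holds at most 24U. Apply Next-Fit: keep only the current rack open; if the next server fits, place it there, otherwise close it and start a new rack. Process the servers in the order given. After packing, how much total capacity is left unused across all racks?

53

15U → rack 1 (remaining 9U)
15U → rack 2 (remaining 9U)
5U → rack 2 (remaining 4U)
16U → rack 3 (remaining 8U)
14U → rack 4 (remaining 10U)
14U → rack 5 (remaining 10U)
5U → rack 5 (remaining 5U)
14U → rack 6 (remaining 10U)
4U → rack 6 (remaining 6U)
15U → rack 7 (remaining 9U)
18U → rack 8 (remaining 6U)
4U → rack 8 (remaining 2U)
8 racks × 24U = 192U; used 139U; unused 53U.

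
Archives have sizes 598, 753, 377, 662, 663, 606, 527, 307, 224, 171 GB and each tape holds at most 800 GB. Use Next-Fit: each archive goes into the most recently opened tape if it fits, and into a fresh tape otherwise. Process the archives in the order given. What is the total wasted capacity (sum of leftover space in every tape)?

tape 1: place 598 GB, 202 GB left
tape 2: place 753 GB, 47 GB left
tape 3: place 377 GB, 423 GB left
tape 4: place 662 GB, 138 GB left
tape 5: place 663 GB, 137 GB left
tape 6: place 606 GB, 194 GB left
tape 7: place 527 GB, 273 GB left
tape 8: place 307 GB, 493 GB left
tape 8: place 224 GB, 269 GB left
tape 8: place 171 GB, 98 GB left
8 tapes × 800 GB = 6400 GB; used 4888 GB; unused 1512 GB.

1512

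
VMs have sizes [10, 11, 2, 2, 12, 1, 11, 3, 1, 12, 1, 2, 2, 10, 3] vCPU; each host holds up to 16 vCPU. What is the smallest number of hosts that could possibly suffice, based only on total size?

6

Total size = 10 + 11 + 2 + 2 + 12 + 1 + 11 + 3 + 1 + 12 + 1 + 2 + 2 + 10 + 3 = 83 vCPU.
⌈83 / 16⌉ = 6.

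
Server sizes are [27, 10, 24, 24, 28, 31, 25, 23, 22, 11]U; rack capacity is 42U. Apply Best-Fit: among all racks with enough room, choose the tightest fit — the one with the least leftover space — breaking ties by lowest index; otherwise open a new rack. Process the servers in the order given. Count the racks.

8

27U → rack 1 (remaining 15U)
10U → rack 1 (remaining 5U)
24U → rack 2 (remaining 18U)
24U → rack 3 (remaining 18U)
28U → rack 4 (remaining 14U)
31U → rack 5 (remaining 11U)
25U → rack 6 (remaining 17U)
23U → rack 7 (remaining 19U)
22U → rack 8 (remaining 20U)
11U → rack 5 (remaining 0U)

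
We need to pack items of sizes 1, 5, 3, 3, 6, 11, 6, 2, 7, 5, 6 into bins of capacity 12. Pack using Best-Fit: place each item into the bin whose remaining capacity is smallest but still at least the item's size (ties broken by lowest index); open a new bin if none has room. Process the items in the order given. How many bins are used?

5

bin 1: place 1, 11 left
bin 1: place 5, 6 left
bin 1: place 3, 3 left
bin 1: place 3, 0 left
bin 2: place 6, 6 left
bin 3: place 11, 1 left
bin 2: place 6, 0 left
bin 4: place 2, 10 left
bin 4: place 7, 3 left
bin 5: place 5, 7 left
bin 5: place 6, 1 left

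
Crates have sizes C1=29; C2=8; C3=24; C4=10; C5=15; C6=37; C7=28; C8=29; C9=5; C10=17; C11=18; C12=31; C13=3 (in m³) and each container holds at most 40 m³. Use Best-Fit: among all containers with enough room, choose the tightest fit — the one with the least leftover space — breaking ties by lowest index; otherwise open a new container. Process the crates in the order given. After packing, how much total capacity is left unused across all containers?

66

container 1: place C1 (29 m³), 11 m³ left
container 1: place C2 (8 m³), 3 m³ left
container 2: place C3 (24 m³), 16 m³ left
container 2: place C4 (10 m³), 6 m³ left
container 3: place C5 (15 m³), 25 m³ left
container 4: place C6 (37 m³), 3 m³ left
container 5: place C7 (28 m³), 12 m³ left
container 6: place C8 (29 m³), 11 m³ left
container 2: place C9 (5 m³), 1 m³ left
container 3: place C10 (17 m³), 8 m³ left
container 7: place C11 (18 m³), 22 m³ left
container 8: place C12 (31 m³), 9 m³ left
container 1: place C13 (3 m³), 0 m³ left
8 containers × 40 m³ = 320 m³; used 254 m³; unused 66 m³.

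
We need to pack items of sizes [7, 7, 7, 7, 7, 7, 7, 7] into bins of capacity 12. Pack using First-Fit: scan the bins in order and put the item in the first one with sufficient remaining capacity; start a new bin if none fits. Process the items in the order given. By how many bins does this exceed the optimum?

0

First-Fit: [7] [7] [7] [7] [7] [7] [7] [7] → 8 bins.
8 items exceed 6 (half the capacity), and no two of those can share a bin, so at least 8 bins are needed.
So 8 is already optimal.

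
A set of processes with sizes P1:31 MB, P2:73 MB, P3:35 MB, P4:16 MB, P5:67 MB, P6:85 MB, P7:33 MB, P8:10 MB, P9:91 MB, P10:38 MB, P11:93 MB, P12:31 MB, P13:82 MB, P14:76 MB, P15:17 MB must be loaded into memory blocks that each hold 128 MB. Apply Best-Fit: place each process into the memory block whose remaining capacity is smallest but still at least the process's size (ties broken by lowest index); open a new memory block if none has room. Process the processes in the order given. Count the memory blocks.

7 memory blocks

Put P1 (31 MB) in memory block 1; 97 MB remain.
Put P2 (73 MB) in memory block 1; 24 MB remain.
Put P3 (35 MB) in memory block 2; 93 MB remain.
Put P4 (16 MB) in memory block 1; 8 MB remain.
Put P5 (67 MB) in memory block 2; 26 MB remain.
Put P6 (85 MB) in memory block 3; 43 MB remain.
Put P7 (33 MB) in memory block 3; 10 MB remain.
Put P8 (10 MB) in memory block 3; 0 MB remain.
Put P9 (91 MB) in memory block 4; 37 MB remain.
Put P10 (38 MB) in memory block 5; 90 MB remain.
Put P11 (93 MB) in memory block 6; 35 MB remain.
Put P12 (31 MB) in memory block 6; 4 MB remain.
Put P13 (82 MB) in memory block 5; 8 MB remain.
Put P14 (76 MB) in memory block 7; 52 MB remain.
Put P15 (17 MB) in memory block 2; 9 MB remain.
Final memory blocks: [31,73,16] [35,67,17] [85,33,10] [91] [38,82] [93,31] [76].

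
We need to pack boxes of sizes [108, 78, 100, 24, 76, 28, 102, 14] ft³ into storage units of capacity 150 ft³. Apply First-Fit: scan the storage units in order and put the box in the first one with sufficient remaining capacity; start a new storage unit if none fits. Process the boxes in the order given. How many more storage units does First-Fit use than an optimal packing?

0

First-Fit: [108,24,14] [78,28] [100] [76] [102] → 5 storage units.
5 boxes exceed 75 ft³ (half the capacity), and no two of those can share a storage unit, so at least 5 storage units are needed.
So 5 is already optimal.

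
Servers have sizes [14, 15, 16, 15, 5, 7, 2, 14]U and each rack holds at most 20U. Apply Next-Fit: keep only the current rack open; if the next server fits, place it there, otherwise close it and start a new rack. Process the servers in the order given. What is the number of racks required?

14U → rack 1 (remaining 6U)
15U → rack 2 (remaining 5U)
16U → rack 3 (remaining 4U)
15U → rack 4 (remaining 5U)
5U → rack 4 (remaining 0U)
7U → rack 5 (remaining 13U)
2U → rack 5 (remaining 11U)
14U → rack 6 (remaining 6U)
Final racks: [14] [15] [16] [15,5] [7,2] [14].

6 racks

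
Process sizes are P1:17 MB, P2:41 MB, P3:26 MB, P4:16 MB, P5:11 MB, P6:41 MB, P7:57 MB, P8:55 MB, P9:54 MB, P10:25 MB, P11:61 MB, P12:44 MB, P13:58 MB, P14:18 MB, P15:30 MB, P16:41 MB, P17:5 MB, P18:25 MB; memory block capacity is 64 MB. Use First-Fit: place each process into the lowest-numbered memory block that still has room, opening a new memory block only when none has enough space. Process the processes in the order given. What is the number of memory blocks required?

12 memory blocks

Put P1 (17 MB) in memory block 1; 47 MB remain.
Put P2 (41 MB) in memory block 1; 6 MB remain.
Put P3 (26 MB) in memory block 2; 38 MB remain.
Put P4 (16 MB) in memory block 2; 22 MB remain.
Put P5 (11 MB) in memory block 2; 11 MB remain.
Put P6 (41 MB) in memory block 3; 23 MB remain.
Put P7 (57 MB) in memory block 4; 7 MB remain.
Put P8 (55 MB) in memory block 5; 9 MB remain.
Put P9 (54 MB) in memory block 6; 10 MB remain.
Put P10 (25 MB) in memory block 7; 39 MB remain.
Put P11 (61 MB) in memory block 8; 3 MB remain.
Put P12 (44 MB) in memory block 9; 20 MB remain.
Put P13 (58 MB) in memory block 10; 6 MB remain.
Put P14 (18 MB) in memory block 3; 5 MB remain.
Put P15 (30 MB) in memory block 7; 9 MB remain.
Put P16 (41 MB) in memory block 11; 23 MB remain.
Put P17 (5 MB) in memory block 1; 1 MB remain.
Put P18 (25 MB) in memory block 12; 39 MB remain.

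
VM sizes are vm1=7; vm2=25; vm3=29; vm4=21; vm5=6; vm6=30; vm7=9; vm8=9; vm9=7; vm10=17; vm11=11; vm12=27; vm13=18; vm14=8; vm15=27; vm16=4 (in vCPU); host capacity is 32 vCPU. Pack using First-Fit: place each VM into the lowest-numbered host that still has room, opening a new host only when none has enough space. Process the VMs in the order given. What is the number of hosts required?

9 hosts

Put vm1 (7 vCPU) in host 1; 25 vCPU remain.
Put vm2 (25 vCPU) in host 1; 0 vCPU remain.
Put vm3 (29 vCPU) in host 2; 3 vCPU remain.
Put vm4 (21 vCPU) in host 3; 11 vCPU remain.
Put vm5 (6 vCPU) in host 3; 5 vCPU remain.
Put vm6 (30 vCPU) in host 4; 2 vCPU remain.
Put vm7 (9 vCPU) in host 5; 23 vCPU remain.
Put vm8 (9 vCPU) in host 5; 14 vCPU remain.
Put vm9 (7 vCPU) in host 5; 7 vCPU remain.
Put vm10 (17 vCPU) in host 6; 15 vCPU remain.
Put vm11 (11 vCPU) in host 6; 4 vCPU remain.
Put vm12 (27 vCPU) in host 7; 5 vCPU remain.
Put vm13 (18 vCPU) in host 8; 14 vCPU remain.
Put vm14 (8 vCPU) in host 8; 6 vCPU remain.
Put vm15 (27 vCPU) in host 9; 5 vCPU remain.
Put vm16 (4 vCPU) in host 3; 1 vCPU remain.
Final hosts: [7,25] [29] [21,6,4] [30] [9,9,7] [17,11] [27] [18,8] [27].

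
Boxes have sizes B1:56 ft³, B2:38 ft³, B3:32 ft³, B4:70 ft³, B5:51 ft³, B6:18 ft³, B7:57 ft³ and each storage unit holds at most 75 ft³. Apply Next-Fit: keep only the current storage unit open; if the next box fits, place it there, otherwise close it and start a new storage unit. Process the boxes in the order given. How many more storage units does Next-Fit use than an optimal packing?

Next-Fit: [56] [38,32] [70] [51,18] [57] → 5 storage units.
Total size 322 ft³; any packing needs at least ⌈322/75⌉ = 5 storage units.
So 5 is already optimal.

0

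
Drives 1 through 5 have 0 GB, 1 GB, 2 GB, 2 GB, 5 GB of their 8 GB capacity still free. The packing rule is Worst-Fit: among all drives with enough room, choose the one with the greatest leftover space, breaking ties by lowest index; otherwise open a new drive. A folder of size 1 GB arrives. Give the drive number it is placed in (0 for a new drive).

Drives with room: drive 2 (1 GB), drive 3 (2 GB), drive 4 (2 GB), drive 5 (5 GB).
Most room is drive 5 with 5 GB free.

5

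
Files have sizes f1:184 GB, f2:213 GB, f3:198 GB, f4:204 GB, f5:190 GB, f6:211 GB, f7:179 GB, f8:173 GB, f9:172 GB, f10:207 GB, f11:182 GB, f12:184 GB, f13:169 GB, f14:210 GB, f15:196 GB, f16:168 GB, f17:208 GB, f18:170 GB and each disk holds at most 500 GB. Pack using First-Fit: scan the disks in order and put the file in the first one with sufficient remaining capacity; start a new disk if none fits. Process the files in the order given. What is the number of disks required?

f1 (184 GB) → disk 1 (remaining 316 GB)
f2 (213 GB) → disk 1 (remaining 103 GB)
f3 (198 GB) → disk 2 (remaining 302 GB)
f4 (204 GB) → disk 2 (remaining 98 GB)
f5 (190 GB) → disk 3 (remaining 310 GB)
f6 (211 GB) → disk 3 (remaining 99 GB)
f7 (179 GB) → disk 4 (remaining 321 GB)
f8 (173 GB) → disk 4 (remaining 148 GB)
f9 (172 GB) → disk 5 (remaining 328 GB)
f10 (207 GB) → disk 5 (remaining 121 GB)
f11 (182 GB) → disk 6 (remaining 318 GB)
f12 (184 GB) → disk 6 (remaining 134 GB)
f13 (169 GB) → disk 7 (remaining 331 GB)
f14 (210 GB) → disk 7 (remaining 121 GB)
f15 (196 GB) → disk 8 (remaining 304 GB)
f16 (168 GB) → disk 8 (remaining 136 GB)
f17 (208 GB) → disk 9 (remaining 292 GB)
f18 (170 GB) → disk 9 (remaining 122 GB)

9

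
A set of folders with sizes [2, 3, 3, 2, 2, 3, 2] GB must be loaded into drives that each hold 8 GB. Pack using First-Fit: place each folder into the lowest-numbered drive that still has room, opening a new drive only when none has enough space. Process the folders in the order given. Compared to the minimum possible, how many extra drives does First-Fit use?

0

First-Fit: [2,3,3] [2,2,3] [2] → 3 drives.
Total size 17 GB; any packing needs at least ⌈17/8⌉ = 3 drives.
So 3 is already optimal.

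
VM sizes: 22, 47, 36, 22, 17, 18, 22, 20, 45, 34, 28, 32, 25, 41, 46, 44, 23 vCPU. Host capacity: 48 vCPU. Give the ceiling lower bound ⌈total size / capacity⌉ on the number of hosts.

11

Total size = 22 + 47 + 36 + 22 + 17 + 18 + 22 + 20 + 45 + 34 + 28 + 32 + 25 + 41 + 46 + 44 + 23 = 522 vCPU.
⌈522 / 48⌉ = 11.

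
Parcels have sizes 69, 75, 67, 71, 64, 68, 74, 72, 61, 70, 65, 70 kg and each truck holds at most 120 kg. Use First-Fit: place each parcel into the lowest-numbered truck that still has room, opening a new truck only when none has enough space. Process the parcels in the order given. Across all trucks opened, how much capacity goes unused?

69 kg → truck 1 (remaining 51 kg)
75 kg → truck 2 (remaining 45 kg)
67 kg → truck 3 (remaining 53 kg)
71 kg → truck 4 (remaining 49 kg)
64 kg → truck 5 (remaining 56 kg)
68 kg → truck 6 (remaining 52 kg)
74 kg → truck 7 (remaining 46 kg)
72 kg → truck 8 (remaining 48 kg)
61 kg → truck 9 (remaining 59 kg)
70 kg → truck 10 (remaining 50 kg)
65 kg → truck 11 (remaining 55 kg)
70 kg → truck 12 (remaining 50 kg)
12 trucks × 120 kg = 1440 kg; used 826 kg; unused 614 kg.

614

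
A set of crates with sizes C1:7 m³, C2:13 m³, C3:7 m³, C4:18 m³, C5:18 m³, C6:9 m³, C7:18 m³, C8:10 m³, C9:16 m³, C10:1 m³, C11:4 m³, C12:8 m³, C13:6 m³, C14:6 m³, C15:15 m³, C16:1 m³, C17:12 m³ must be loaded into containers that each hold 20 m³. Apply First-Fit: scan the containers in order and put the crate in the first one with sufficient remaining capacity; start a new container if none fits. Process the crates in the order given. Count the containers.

10 containers

C1 (7 m³) → container 1 (remaining 13 m³)
C2 (13 m³) → container 1 (remaining 0 m³)
C3 (7 m³) → container 2 (remaining 13 m³)
C4 (18 m³) → container 3 (remaining 2 m³)
C5 (18 m³) → container 4 (remaining 2 m³)
C6 (9 m³) → container 2 (remaining 4 m³)
C7 (18 m³) → container 5 (remaining 2 m³)
C8 (10 m³) → container 6 (remaining 10 m³)
C9 (16 m³) → container 7 (remaining 4 m³)
C10 (1 m³) → container 2 (remaining 3 m³)
C11 (4 m³) → container 6 (remaining 6 m³)
C12 (8 m³) → container 8 (remaining 12 m³)
C13 (6 m³) → container 6 (remaining 0 m³)
C14 (6 m³) → container 8 (remaining 6 m³)
C15 (15 m³) → container 9 (remaining 5 m³)
C16 (1 m³) → container 2 (remaining 2 m³)
C17 (12 m³) → container 10 (remaining 8 m³)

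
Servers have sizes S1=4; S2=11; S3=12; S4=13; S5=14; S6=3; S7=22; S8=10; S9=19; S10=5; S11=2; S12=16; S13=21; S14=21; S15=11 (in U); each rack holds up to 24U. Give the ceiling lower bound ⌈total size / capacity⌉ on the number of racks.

Total size = 4 + 11 + 12 + 13 + 14 + 3 + 22 + 10 + 19 + 5 + 2 + 16 + 21 + 21 + 11 = 184U.
⌈184 / 24⌉ = 8.

8 racks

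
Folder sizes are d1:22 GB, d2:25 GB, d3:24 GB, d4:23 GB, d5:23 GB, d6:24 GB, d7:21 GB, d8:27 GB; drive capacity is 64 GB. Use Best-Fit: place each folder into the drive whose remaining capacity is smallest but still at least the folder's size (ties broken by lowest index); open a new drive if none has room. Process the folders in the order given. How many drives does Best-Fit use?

Put d1 (22 GB) in drive 1; 42 GB remain.
Put d2 (25 GB) in drive 1; 17 GB remain.
Put d3 (24 GB) in drive 2; 40 GB remain.
Put d4 (23 GB) in drive 2; 17 GB remain.
Put d5 (23 GB) in drive 3; 41 GB remain.
Put d6 (24 GB) in drive 3; 17 GB remain.
Put d7 (21 GB) in drive 4; 43 GB remain.
Put d8 (27 GB) in drive 4; 16 GB remain.
Final drives: [22,25] [24,23] [23,24] [21,27].

4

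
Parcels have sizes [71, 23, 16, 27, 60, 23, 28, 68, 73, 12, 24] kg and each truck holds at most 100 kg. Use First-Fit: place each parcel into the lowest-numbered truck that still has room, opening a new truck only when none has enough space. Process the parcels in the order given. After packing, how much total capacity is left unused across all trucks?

75

71 kg → truck 1 (remaining 29 kg)
23 kg → truck 1 (remaining 6 kg)
16 kg → truck 2 (remaining 84 kg)
27 kg → truck 2 (remaining 57 kg)
60 kg → truck 3 (remaining 40 kg)
23 kg → truck 2 (remaining 34 kg)
28 kg → truck 2 (remaining 6 kg)
68 kg → truck 4 (remaining 32 kg)
73 kg → truck 5 (remaining 27 kg)
12 kg → truck 3 (remaining 28 kg)
24 kg → truck 3 (remaining 4 kg)
5 trucks × 100 kg = 500 kg; used 425 kg; unused 75 kg.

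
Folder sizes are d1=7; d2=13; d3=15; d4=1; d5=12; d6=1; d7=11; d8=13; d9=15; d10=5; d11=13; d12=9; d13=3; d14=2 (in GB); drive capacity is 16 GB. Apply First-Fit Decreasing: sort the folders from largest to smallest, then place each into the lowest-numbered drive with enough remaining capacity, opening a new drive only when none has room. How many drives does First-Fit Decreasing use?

Sorted descending: 15, 15, 13, 13, 13, 12, 11, 9, 7, 5, 3, 2, 1, 1.
15 GB → drive 1 (remaining 1 GB)
15 GB → drive 2 (remaining 1 GB)
13 GB → drive 3 (remaining 3 GB)
13 GB → drive 4 (remaining 3 GB)
13 GB → drive 5 (remaining 3 GB)
12 GB → drive 6 (remaining 4 GB)
11 GB → drive 7 (remaining 5 GB)
9 GB → drive 8 (remaining 7 GB)
7 GB → drive 8 (remaining 0 GB)
5 GB → drive 7 (remaining 0 GB)
3 GB → drive 3 (remaining 0 GB)
2 GB → drive 4 (remaining 1 GB)
1 GB → drive 1 (remaining 0 GB)
1 GB → drive 2 (remaining 0 GB)
Final drives: [15,1] [15,1] [13,3] [13,2] [13] [12] [11,5] [9,7].

8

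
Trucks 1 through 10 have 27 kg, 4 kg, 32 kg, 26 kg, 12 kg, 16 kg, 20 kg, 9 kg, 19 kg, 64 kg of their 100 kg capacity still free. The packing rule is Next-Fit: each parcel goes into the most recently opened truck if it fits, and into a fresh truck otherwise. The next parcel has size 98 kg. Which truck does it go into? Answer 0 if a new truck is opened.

Next-Fit only looks at truck 10, which has 64 kg free.
98 kg does not fit, so a new truck is opened.

0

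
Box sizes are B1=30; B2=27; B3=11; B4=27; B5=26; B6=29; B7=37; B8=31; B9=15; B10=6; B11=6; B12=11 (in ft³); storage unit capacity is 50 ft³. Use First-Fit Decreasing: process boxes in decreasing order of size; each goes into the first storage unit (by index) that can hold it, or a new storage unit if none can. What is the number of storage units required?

7 storage units

Sorted descending: 37, 31, 30, 29, 27, 27, 26, 15, 11, 11, 6, 6.
Put 37 ft³ in storage unit 1; 13 ft³ remain.
Put 31 ft³ in storage unit 2; 19 ft³ remain.
Put 30 ft³ in storage unit 3; 20 ft³ remain.
Put 29 ft³ in storage unit 4; 21 ft³ remain.
Put 27 ft³ in storage unit 5; 23 ft³ remain.
Put 27 ft³ in storage unit 6; 23 ft³ remain.
Put 26 ft³ in storage unit 7; 24 ft³ remain.
Put 15 ft³ in storage unit 2; 4 ft³ remain.
Put 11 ft³ in storage unit 1; 2 ft³ remain.
Put 11 ft³ in storage unit 3; 9 ft³ remain.
Put 6 ft³ in storage unit 3; 3 ft³ remain.
Put 6 ft³ in storage unit 4; 15 ft³ remain.
Final storage units: [37,11] [31,15] [30,11,6] [29,6] [27] [27] [26].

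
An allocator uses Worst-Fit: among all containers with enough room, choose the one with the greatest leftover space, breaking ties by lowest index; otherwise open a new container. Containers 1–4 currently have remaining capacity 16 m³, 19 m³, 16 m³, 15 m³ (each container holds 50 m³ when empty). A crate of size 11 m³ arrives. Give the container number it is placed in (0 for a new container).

2

Containers with room: container 1 (16 m³), container 2 (19 m³), container 3 (16 m³), container 4 (15 m³).
Most room is container 2 with 19 m³ free.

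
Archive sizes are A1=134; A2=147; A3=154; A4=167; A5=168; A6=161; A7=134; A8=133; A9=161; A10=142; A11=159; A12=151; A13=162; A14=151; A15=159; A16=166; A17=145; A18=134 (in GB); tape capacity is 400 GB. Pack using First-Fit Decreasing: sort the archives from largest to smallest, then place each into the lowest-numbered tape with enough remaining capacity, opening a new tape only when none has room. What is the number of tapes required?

9 tapes

Sorted descending: 168, 167, 166, 162, 161, 161, 159, 159, 154, 151, 151, 147, 145, 142, 134, 134, 134, 133.
Put 168 GB in tape 1; 232 GB remain.
Put 167 GB in tape 1; 65 GB remain.
Put 166 GB in tape 2; 234 GB remain.
Put 162 GB in tape 2; 72 GB remain.
Put 161 GB in tape 3; 239 GB remain.
Put 161 GB in tape 3; 78 GB remain.
Put 159 GB in tape 4; 241 GB remain.
Put 159 GB in tape 4; 82 GB remain.
Put 154 GB in tape 5; 246 GB remain.
Put 151 GB in tape 5; 95 GB remain.
Put 151 GB in tape 6; 249 GB remain.
Put 147 GB in tape 6; 102 GB remain.
Put 145 GB in tape 7; 255 GB remain.
Put 142 GB in tape 7; 113 GB remain.
Put 134 GB in tape 8; 266 GB remain.
Put 134 GB in tape 8; 132 GB remain.
Put 134 GB in tape 9; 266 GB remain.
Put 133 GB in tape 9; 133 GB remain.
Final tapes: [168,167] [166,162] [161,161] [159,159] [154,151] [151,147] [145,142] [134,134] [134,133].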